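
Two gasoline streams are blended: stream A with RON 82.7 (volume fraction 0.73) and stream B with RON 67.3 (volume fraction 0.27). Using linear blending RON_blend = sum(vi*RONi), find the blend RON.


Linear blending: RON_blend = sum(vi * RONi)
Contribution 1: 0.73 * 82.7 = 60.371
Contribution 2: 0.27 * 67.3 = 18.171
RON_blend = 60.371 + 18.171 = 78.542

78.542


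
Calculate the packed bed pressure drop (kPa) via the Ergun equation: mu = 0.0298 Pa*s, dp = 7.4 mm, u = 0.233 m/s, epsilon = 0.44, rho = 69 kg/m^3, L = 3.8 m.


dp = 7.4 mm = 0.0074 m
Viscous term = 150*0.0298*0.233*(1-0.44)^2 / (0.0074^2*0.44^3) = 70019.3
Inertial term = 1.75*69*0.233^2*(1-0.44) / (0.0074*0.44^3) = 5823.68
dP/L = 70019.3 + 5823.68 = 75843 Pa/m
dP = 75843 * 3.8 / 1000 = 288.2 kPa

288.2 kPa


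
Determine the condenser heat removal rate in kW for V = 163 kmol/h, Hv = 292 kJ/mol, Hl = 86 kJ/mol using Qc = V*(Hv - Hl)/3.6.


Qc = 163 * (292 - 86) / 3.6 = 163 * 206 / 3.6 = 9327

9327 kW


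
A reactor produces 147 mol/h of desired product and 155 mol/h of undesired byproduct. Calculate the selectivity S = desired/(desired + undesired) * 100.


Selectivity = desired / (desired + undesired) * 100
Total products = 147 + 155 = 302 mol/h
S = 147 / 302 * 100
= 0.4868 * 100
= 48.68 %

48.68 %


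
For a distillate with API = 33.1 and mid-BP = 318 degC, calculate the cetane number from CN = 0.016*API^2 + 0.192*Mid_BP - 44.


CN = 0.016 * 33.1^2 + 0.192 * 318 - 44
CN = 17.52976 + 61.056 - 44 = 34.58576

34.58576


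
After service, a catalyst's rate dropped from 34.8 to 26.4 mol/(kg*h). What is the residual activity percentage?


Activity (%) = (rate_used / rate_fresh) * 100
rate_used = 26.4, rate_fresh = 34.8
= (26.4 / 34.8) * 100
= 0.7586 * 100 = 75.86

75.86 %


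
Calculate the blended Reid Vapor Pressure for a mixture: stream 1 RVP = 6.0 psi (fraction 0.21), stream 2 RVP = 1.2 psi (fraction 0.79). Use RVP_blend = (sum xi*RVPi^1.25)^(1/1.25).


Chevron index: RVP_blend = (sum xi*RVPi^1.25)^(1/1.25)
RVP^1.25 terms: 0.21 * 6.0^1.25 + 0.79 * 1.2^1.25 = 2.96422
RVP_blend = 2.96422^(1/1.25) = 2.385

2.385 psi


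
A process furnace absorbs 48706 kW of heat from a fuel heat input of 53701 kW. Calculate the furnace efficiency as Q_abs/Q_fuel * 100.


Furnace efficiency = Q_absorbed / Q_fuel * 100
= 48706 / 53701 * 100 = 90.70

90.70 %


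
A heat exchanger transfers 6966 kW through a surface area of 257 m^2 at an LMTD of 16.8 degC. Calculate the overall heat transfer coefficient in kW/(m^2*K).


From Q = U*A*LMTD, U = Q / (A * LMTD)
U = 6966 / (257 * 16.8) = 6966 / 4317.6 = 1.613

1.613 kW/(m^2*K)


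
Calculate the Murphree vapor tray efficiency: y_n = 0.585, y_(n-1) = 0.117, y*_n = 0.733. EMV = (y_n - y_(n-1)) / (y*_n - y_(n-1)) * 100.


Murphree vapor efficiency: EMV = (y_n - y_(n-1)) / (y*_n - y_(n-1)) * 100
EMV = (0.585 - 0.117) / (0.733 - 0.117) * 100 = 0.468 / 0.616 * 100 = 75.97

75.97 %


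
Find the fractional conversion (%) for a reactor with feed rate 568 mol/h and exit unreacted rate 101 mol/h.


X = (F_in - F_out) / F_in * 100
Moles reacted = 568 - 101 = 467
X = 467 / 568 * 100
= 0.8222 * 100
= 82.22 %

82.22 %


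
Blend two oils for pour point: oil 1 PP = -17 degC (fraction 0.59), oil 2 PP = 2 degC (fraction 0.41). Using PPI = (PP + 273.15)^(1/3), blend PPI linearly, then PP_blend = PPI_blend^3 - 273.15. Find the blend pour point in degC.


PPI_1 = (-17 + 273.15)^(1/3) = 6.350844
PPI_2 = (2 + 273.15)^(1/3) = 6.504139
PPI_blend = 0.59 * 6.350844 + 0.41 * 6.504139 = 6.413695
PP_blend = 6.413695^3 - 273.15 = 263.8304 - 273.15 = -9.32

-9.32 degC


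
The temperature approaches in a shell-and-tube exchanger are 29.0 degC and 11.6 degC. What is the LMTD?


LMTD = (dT1 - dT2) / ln(dT1/dT2)
= (29.0 - 11.6) / ln(29.0 / 11.6) = 17.4 / 0.916291 = 18.99

18.99 degC


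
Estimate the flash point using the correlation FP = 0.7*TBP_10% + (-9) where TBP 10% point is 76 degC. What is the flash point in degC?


FP = 0.7 * 76 + (-9) = 44.2

44.2 degC


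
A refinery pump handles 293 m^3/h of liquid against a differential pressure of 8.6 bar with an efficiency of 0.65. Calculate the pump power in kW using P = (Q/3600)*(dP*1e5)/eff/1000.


Q = 293 / 3600 = 0.0813889 m^3/s
P = 0.0813889 * (8.6 * 1e5) / 0.65 / 1000 = 107.7

107.7 kW


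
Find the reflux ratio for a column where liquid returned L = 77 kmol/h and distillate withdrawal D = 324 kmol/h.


Reflux ratio definition: R = L / D (liquid returned / distillate withdrawn)
L = 77 kmol/h, D = 324 kmol/h
R = 77 / 324 = 0.2377

0.2377


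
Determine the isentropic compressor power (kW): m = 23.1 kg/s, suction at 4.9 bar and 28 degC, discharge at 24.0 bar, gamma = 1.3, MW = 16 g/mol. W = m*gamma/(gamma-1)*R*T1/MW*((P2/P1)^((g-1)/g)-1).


Isentropic work: W = m*(gamma/(gamma-1))*(R*T1/MW)*((P2/P1)^((gamma-1)/gamma) - 1)
T1 = 28 + 273.15 = 301.15 K
Pressure ratio = 24.0 / 4.9 = 4.89796
Exponent = (1.3 - 1)/1.3 = 0.230769
(P2/P1)^exp - 1 = 4.89796^0.230769 - 1 = 0.442893
W = 23.1 * 1.3 / 0.3 * 8.314 * 301.15 / 16 * 0.442893 = 6938

6938 kW


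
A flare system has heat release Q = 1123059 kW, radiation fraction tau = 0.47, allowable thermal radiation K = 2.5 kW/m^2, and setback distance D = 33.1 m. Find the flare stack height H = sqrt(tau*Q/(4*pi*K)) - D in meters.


tau*Q/(4*pi*K) = 0.47 * 1123059 / (4 * pi * 2.5) = 16801.6
sqrt(16801.6) = 129.621
H = 129.621 - 33.1 = 96.52

96.52 m


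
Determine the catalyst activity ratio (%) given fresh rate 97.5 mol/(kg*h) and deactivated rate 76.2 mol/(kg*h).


Activity (%) = (rate_used / rate_fresh) * 100
rate_used = 76.2, rate_fresh = 97.5
= (76.2 / 97.5) * 100
= 0.7815 * 100 = 78.15

78.15 %


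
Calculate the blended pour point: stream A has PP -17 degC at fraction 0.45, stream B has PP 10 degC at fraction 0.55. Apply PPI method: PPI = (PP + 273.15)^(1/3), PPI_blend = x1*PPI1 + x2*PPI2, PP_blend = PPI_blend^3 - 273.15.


PPI_1 = (-17 + 273.15)^(1/3) = 6.350844
PPI_2 = (10 + 273.15)^(1/3) = 6.566574
PPI_blend = 0.45 * 6.350844 + 0.55 * 6.566574 = 6.469496
PP_blend = 6.469496^3 - 273.15 = 270.7767 - 273.15 = -2.37

-2.37 degC


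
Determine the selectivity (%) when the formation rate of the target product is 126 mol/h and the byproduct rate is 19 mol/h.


Selectivity = desired / (desired + undesired) * 100
Total products = 126 + 19 = 145 mol/h
S = 126 / 145 * 100
= 0.8690 * 100
= 86.90 %

86.90 %


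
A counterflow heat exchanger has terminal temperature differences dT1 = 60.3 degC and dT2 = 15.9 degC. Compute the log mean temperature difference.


LMTD = (dT1 - dT2) / ln(dT1/dT2)
= (60.3 - 15.9) / ln(60.3 / 15.9) = 44.4 / 1.33301 = 33.31

33.31 degC


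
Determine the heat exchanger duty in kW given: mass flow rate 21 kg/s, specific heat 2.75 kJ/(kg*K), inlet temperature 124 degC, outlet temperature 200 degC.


Q = m_dot * cp * delta_T
delta_T = 200 - 124 = 76 K
Q = 21 * 2.75 * 76
= 57.75 * 76
= 4389 kW

4389 kW


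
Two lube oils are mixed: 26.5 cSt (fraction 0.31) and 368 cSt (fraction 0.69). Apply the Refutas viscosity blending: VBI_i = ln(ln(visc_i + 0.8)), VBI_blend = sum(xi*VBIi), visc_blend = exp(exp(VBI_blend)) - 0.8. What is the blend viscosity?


Refutas method: VBN_i = 14.534*ln(ln(visc_i + 0.8)) + 10.975, blended linearly by mass fraction; since VBN is linear in VBI_i = ln(ln(visc_i + 0.8)) and the fractions sum to 1, blend VBI directly: visc = exp(exp(VBI_blend)) - 0.8
VBI_1 = ln(ln(26.5 + 0.8)) = 1.19601
VBI_2 = ln(ln(368 + 0.8)) = 1.77669
VBI_blend = 0.31 * 1.19601 + 0.69 * 1.77669 = 1.59668
visc_blend = exp(exp(1.59668)) - 0.8 = 138.5

138.5 cSt


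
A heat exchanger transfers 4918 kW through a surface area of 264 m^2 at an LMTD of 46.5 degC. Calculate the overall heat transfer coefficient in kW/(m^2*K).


From Q = U*A*LMTD, U = Q / (A * LMTD)
U = 4918 / (264 * 46.5) = 4918 / 12276 = 0.4006

0.4006 kW/(m^2*K)


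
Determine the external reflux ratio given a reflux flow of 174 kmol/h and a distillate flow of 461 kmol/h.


Reflux ratio definition: R = L / D (liquid returned / distillate withdrawn)
L = 174 kmol/h, D = 461 kmol/h
R = 174 / 461 = 0.3774

0.3774


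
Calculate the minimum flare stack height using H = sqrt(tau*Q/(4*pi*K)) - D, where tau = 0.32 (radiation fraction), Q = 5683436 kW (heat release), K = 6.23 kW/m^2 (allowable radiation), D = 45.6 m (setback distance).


tau*Q/(4*pi*K) = 0.32 * 5683436 / (4 * pi * 6.23) = 23230.7
sqrt(23230.7) = 152.416
H = 152.416 - 45.6 = 106.8

106.8 m


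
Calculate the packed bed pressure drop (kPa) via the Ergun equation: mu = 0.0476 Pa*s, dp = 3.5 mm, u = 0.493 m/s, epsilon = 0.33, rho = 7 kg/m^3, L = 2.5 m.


dp = 3.5 mm = 0.0035 m
Viscous term = 150*0.0476*0.493*(1-0.33)^2 / (0.0035^2*0.33^3) = 3589360
Inertial term = 1.75*7*0.493^2*(1-0.33) / (0.0035*0.33^3) = 15859.7
dP/L = 3589360 + 15859.7 = 3605220 Pa/m
dP = 3605220 * 2.5 / 1000 = 9013 kPa

9013 kPa


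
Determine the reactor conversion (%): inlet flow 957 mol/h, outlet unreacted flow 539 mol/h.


X = (F_in - F_out) / F_in * 100
Moles reacted = 957 - 539 = 418
X = 418 / 957 * 100
= 0.4368 * 100
= 43.68 %

43.68 %


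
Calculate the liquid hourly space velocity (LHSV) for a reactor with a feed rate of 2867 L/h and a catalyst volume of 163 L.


LHSV = volumetric feed rate / catalyst volume
= 2867 L/h / 163 L
= 17.59 h^-1

17.59 h^-1


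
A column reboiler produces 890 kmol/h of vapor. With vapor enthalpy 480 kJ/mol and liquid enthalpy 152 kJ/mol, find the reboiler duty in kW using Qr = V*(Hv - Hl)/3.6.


Qr = 890 * (480 - 152) / 3.6 = 890 * 328 / 3.6 = 81090

81090 kW


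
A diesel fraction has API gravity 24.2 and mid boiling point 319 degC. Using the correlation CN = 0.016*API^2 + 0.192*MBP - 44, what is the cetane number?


CN = 0.016 * 24.2^2 + 0.192 * 319 - 44
CN = 9.37024 + 61.248 - 44 = 26.61824

26.61824


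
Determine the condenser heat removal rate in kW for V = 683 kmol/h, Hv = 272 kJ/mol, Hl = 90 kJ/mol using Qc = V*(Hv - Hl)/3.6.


Qc = 683 * (272 - 90) / 3.6 = 683 * 182 / 3.6 = 34530

34530 kW


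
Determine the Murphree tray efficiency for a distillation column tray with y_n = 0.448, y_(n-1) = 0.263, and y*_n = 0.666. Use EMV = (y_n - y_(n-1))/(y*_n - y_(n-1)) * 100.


Murphree vapor efficiency: EMV = (y_n - y_(n-1)) / (y*_n - y_(n-1)) * 100
EMV = (0.448 - 0.263) / (0.666 - 0.263) * 100 = 0.185 / 0.403 * 100 = 45.91

45.91 %


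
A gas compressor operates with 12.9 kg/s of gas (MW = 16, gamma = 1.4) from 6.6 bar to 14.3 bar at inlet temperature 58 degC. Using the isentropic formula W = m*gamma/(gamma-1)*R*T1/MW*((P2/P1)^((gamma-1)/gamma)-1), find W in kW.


Isentropic work: W = m*(gamma/(gamma-1))*(R*T1/MW)*((P2/P1)^((gamma-1)/gamma) - 1)
T1 = 58 + 273.15 = 331.15 K
Pressure ratio = 14.3 / 6.6 = 2.16667
Exponent = (1.4 - 1)/1.4 = 0.285714
(P2/P1)^exp - 1 = 2.16667^0.285714 - 1 = 0.247213
W = 12.9 * 1.4 / 0.4 * 8.314 * 331.15 / 16 * 0.247213 = 1921

1921 kW


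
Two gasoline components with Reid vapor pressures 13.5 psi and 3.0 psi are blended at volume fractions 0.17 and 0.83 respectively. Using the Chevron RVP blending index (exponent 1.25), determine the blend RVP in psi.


Chevron index: RVP_blend = (sum xi*RVPi^1.25)^(1/1.25)
RVP^1.25 terms: 0.17 * 13.5^1.25 + 0.83 * 3.0^1.25 = 7.67615
RVP_blend = 7.67615^(1/1.25) = 5.106

5.106 psi


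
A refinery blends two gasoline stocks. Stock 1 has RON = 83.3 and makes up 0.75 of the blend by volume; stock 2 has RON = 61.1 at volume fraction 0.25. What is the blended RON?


Linear blending: RON_blend = sum(vi * RONi)
Contribution 1: 0.75 * 83.3 = 62.475
Contribution 2: 0.25 * 61.1 = 15.275
RON_blend = 62.475 + 15.275 = 77.75

77.75


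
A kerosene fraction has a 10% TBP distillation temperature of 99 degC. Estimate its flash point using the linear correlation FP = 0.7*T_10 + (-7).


FP = 0.7 * 99 + (-7) = 62.3

62.3 degC


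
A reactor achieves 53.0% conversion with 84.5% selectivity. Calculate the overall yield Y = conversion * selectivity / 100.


Overall yield = conversion (%) * selectivity (%) / 100
Conversion = 53.0%, Selectivity = 84.5%
Y = 53.0 * 84.5 / 100
= 44.785 %

44.785 %


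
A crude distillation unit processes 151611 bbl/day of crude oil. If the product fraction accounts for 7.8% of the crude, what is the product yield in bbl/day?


Crude throughput = 151611 bbl/day
Fraction yield = 7.8%
yield = throughput * fraction / 100
yield = 151611 * 7.8 / 100 = 11825.658

11825.658 bbl/day


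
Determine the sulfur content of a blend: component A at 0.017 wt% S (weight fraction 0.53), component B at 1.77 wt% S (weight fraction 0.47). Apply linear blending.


Linear sulfur blending: S_blend = x1*S1 + x2*S2
Contribution 1: 0.53 * 0.017 = 0.00901 wt%
Contribution 2: 0.47 * 1.77 = 0.8319 wt%
S_blend = 0.00901 + 0.8319 = 0.84091

0.84091 wt%


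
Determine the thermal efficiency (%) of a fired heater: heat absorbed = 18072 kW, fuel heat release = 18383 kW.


Furnace efficiency = Q_absorbed / Q_fuel * 100
= 18072 / 18383 * 100 = 98.31

98.31 %


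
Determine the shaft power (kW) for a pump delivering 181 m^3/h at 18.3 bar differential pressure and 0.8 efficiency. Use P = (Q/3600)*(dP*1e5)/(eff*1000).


Q = 181 / 3600 = 0.0502778 m^3/s
P = 0.0502778 * (18.3 * 1e5) / 0.8 / 1000 = 115.0

115.0 kW


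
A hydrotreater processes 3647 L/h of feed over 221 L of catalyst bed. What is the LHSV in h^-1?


LHSV = volumetric feed rate / catalyst volume
= 3647 L/h / 221 L
= 16.50 h^-1

16.50 h^-1


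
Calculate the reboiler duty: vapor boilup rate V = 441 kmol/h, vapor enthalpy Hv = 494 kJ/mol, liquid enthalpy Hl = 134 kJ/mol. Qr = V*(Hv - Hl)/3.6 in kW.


Qr = 441 * (494 - 134) / 3.6 = 441 * 360 / 3.6 = 44100

44100 kW


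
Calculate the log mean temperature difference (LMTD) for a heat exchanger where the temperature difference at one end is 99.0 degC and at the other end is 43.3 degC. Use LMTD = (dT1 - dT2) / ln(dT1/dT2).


LMTD = (dT1 - dT2) / ln(dT1/dT2)
= (99.0 - 43.3) / ln(99.0 / 43.3) = 55.7 / 0.826967 = 67.35

67.35 degC


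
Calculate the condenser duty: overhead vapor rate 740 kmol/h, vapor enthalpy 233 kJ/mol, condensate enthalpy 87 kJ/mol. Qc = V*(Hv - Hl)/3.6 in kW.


Qc = 740 * (233 - 87) / 3.6 = 740 * 146 / 3.6 = 30010

30010 kW


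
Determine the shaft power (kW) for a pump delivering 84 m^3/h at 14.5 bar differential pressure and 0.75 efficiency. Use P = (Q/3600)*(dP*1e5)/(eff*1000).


Q = 84 / 3600 = 0.0233333 m^3/s
P = 0.0233333 * (14.5 * 1e5) / 0.75 / 1000 = 45.11

45.11 kW


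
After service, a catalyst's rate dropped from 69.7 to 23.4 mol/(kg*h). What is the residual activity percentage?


Activity (%) = (rate_used / rate_fresh) * 100
rate_used = 23.4, rate_fresh = 69.7
= (23.4 / 69.7) * 100
= 0.3357 * 100 = 33.57

33.57 %


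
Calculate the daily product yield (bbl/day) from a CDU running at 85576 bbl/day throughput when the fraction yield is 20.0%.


Crude throughput = 85576 bbl/day
Fraction yield = 20.0%
yield = throughput * fraction / 100
yield = 85576 * 20.0 / 100 = 17115.2

17115.2 bbl/day


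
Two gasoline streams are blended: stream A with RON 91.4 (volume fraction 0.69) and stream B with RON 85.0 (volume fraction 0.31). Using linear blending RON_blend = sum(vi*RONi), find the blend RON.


Linear blending: RON_blend = sum(vi * RONi)
Contribution 1: 0.69 * 91.4 = 63.066
Contribution 2: 0.31 * 85.0 = 26.35
RON_blend = 63.066 + 26.35 = 89.416

89.416


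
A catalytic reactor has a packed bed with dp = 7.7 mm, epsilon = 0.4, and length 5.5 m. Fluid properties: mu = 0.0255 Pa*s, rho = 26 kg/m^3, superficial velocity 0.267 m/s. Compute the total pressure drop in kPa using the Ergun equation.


dp = 7.7 mm = 0.0077 m
Viscous term = 150*0.0255*0.267*(1-0.4)^2 / (0.0077^2*0.4^3) = 96891.1
Inertial term = 1.75*26*0.267^2*(1-0.4) / (0.0077*0.4^3) = 3949.25
dP/L = 96891.1 + 3949.25 = 100840 Pa/m
dP = 100840 * 5.5 / 1000 = 554.6 kPa

554.6 kPa


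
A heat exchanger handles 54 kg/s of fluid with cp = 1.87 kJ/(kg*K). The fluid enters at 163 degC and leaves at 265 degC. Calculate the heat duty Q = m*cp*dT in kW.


Q = m_dot * cp * delta_T
delta_T = 265 - 163 = 102 K
Q = 54 * 1.87 * 102
= 100.98 * 102
= 10299.96 kW

10299.96 kW


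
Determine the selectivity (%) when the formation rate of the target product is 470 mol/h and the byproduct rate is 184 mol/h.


Selectivity = desired / (desired + undesired) * 100
Total products = 470 + 184 = 654 mol/h
S = 470 / 654 * 100
= 0.7187 * 100
= 71.87 %

71.87 %


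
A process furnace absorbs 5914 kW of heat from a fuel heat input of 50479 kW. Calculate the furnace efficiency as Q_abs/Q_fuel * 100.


Furnace efficiency = Q_absorbed / Q_fuel * 100
= 5914 / 50479 * 100 = 11.72

11.72 %


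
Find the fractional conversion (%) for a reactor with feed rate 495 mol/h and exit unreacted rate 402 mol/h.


X = (F_in - F_out) / F_in * 100
Moles reacted = 495 - 402 = 93
X = 93 / 495 * 100
= 0.1879 * 100
= 18.79 %

18.79 %


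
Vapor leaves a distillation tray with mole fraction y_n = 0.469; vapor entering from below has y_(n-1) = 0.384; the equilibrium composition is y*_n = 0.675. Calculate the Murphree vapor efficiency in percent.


Murphree vapor efficiency: EMV = (y_n - y_(n-1)) / (y*_n - y_(n-1)) * 100
EMV = (0.469 - 0.384) / (0.675 - 0.384) * 100 = 0.085 / 0.291 * 100 = 29.21

29.21 %


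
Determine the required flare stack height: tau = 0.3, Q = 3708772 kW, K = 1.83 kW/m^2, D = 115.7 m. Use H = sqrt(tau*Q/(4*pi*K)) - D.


tau*Q/(4*pi*K) = 0.3 * 3708772 / (4 * pi * 1.83) = 48382.7
sqrt(48382.7) = 219.961
H = 219.961 - 115.7 = 104.3

104.3 m


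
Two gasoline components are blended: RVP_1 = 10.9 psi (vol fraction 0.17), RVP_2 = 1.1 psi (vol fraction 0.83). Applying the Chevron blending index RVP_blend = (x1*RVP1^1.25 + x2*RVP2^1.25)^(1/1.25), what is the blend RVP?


Chevron index: RVP_blend = (sum xi*RVPi^1.25)^(1/1.25)
RVP^1.25 terms: 0.17 * 10.9^1.25 + 0.83 * 1.1^1.25 = 4.30193
RVP_blend = 4.30193^(1/1.25) = 3.213

3.213 psi


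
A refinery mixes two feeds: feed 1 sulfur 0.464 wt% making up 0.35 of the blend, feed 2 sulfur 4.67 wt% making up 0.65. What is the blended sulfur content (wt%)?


Linear sulfur blending: S_blend = x1*S1 + x2*S2
Contribution 1: 0.35 * 0.464 = 0.1624 wt%
Contribution 2: 0.65 * 4.67 = 3.0355 wt%
S_blend = 0.1624 + 3.0355 = 3.1979

3.1979 wt%


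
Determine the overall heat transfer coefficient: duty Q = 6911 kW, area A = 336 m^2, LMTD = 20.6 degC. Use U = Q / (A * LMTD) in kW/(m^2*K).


From Q = U*A*LMTD, U = Q / (A * LMTD)
U = 6911 / (336 * 20.6) = 6911 / 6921.6 = 0.9985

0.9985 kW/(m^2*K)


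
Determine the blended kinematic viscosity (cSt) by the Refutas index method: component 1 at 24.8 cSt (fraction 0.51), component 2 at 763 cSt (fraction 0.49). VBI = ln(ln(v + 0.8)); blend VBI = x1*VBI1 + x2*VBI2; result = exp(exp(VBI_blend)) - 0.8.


Refutas method: VBN_i = 14.534*ln(ln(visc_i + 0.8)) + 10.975, blended linearly by mass fraction; since VBN is linear in VBI_i = ln(ln(visc_i + 0.8)) and the fractions sum to 1, blend VBI directly: visc = exp(exp(VBI_blend)) - 0.8
VBI_1 = ln(ln(24.8 + 0.8)) = 1.17637
VBI_2 = ln(ln(763 + 0.8)) = 1.89286
VBI_blend = 0.51 * 1.17637 + 0.49 * 1.89286 = 1.52745
visc_blend = exp(exp(1.52745)) - 0.8 = 99.32

99.32 cSt


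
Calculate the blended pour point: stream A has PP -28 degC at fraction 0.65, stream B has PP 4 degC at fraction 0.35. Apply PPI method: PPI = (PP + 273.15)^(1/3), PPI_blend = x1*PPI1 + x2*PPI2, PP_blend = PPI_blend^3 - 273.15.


PPI_1 = (-28 + 273.15)^(1/3) = 6.258601
PPI_2 = (4 + 273.15)^(1/3) = 6.51986
PPI_blend = 0.65 * 6.258601 + 0.35 * 6.51986 = 6.350042
PP_blend = 6.350042^3 - 273.15 = 256.053 - 273.15 = -17.1

-17.1 degC


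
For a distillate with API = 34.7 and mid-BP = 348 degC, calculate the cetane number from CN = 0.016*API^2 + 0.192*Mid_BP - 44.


CN = 0.016 * 34.7^2 + 0.192 * 348 - 44
CN = 19.26544 + 66.816 - 44 = 42.08144

42.08144


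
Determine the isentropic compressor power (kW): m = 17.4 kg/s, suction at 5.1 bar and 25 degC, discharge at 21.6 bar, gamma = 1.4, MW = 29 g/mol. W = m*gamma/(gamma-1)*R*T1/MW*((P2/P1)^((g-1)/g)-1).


Isentropic work: W = m*(gamma/(gamma-1))*(R*T1/MW)*((P2/P1)^((gamma-1)/gamma) - 1)
T1 = 25 + 273.15 = 298.15 K
Pressure ratio = 21.6 / 5.1 = 4.23529
Exponent = (1.4 - 1)/1.4 = 0.285714
(P2/P1)^exp - 1 = 4.23529^0.285714 - 1 = 0.51046
W = 17.4 * 1.4 / 0.4 * 8.314 * 298.15 / 29 * 0.51046 = 2657

2657 kW


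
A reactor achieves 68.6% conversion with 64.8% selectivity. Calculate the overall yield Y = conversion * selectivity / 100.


Overall yield = conversion (%) * selectivity (%) / 100
Conversion = 68.6%, Selectivity = 64.8%
Y = 68.6 * 64.8 / 100
= 44.4528 %

44.4528 %


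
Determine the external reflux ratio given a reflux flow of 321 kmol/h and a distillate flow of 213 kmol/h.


Reflux ratio definition: R = L / D (liquid returned / distillate withdrawn)
L = 321 kmol/h, D = 213 kmol/h
R = 321 / 213 = 1.507

1.507


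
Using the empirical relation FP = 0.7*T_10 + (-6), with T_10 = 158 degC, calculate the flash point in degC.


FP = 0.7 * 158 + (-6) = 104.6

104.6 degC


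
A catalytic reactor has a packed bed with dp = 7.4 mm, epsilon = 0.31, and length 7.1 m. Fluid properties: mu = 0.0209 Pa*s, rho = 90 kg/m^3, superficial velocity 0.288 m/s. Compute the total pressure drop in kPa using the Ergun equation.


dp = 7.4 mm = 0.0074 m
Viscous term = 150*0.0209*0.288*(1-0.31)^2 / (0.0074^2*0.31^3) = 263499
Inertial term = 1.75*90*0.288^2*(1-0.31) / (0.0074*0.31^3) = 40888.2
dP/L = 263499 + 40888.2 = 304387 Pa/m
dP = 304387 * 7.1 / 1000 = 2161 kPa

2161 kPa


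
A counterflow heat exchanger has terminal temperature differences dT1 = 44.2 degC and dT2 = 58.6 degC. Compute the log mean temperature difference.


LMTD = (dT1 - dT2) / ln(dT1/dT2)
= (44.2 - 58.6) / ln(44.2 / 58.6) = -14.4 / -0.28201 = 51.06

51.06 degC


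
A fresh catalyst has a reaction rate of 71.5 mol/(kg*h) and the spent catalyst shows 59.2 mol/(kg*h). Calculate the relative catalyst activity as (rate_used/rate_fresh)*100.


Activity (%) = (rate_used / rate_fresh) * 100
rate_used = 59.2, rate_fresh = 71.5
= (59.2 / 71.5) * 100
= 0.8280 * 100 = 82.80

82.80 %


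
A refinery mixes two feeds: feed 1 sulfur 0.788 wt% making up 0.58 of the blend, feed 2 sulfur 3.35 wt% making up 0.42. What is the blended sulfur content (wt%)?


Linear sulfur blending: S_blend = x1*S1 + x2*S2
Contribution 1: 0.58 * 0.788 = 0.45704 wt%
Contribution 2: 0.42 * 3.35 = 1.407 wt%
S_blend = 0.45704 + 1.407 = 1.86404

1.86404 wt%


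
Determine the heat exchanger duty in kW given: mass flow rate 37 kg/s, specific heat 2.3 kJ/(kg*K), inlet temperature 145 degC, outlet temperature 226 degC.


Q = m_dot * cp * delta_T
delta_T = 226 - 145 = 81 K
Q = 37 * 2.3 * 81
= 85.1 * 81
= 6893.1 kW

6893.1 kW


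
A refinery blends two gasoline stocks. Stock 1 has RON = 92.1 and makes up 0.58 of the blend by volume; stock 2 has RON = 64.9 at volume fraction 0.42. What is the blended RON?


Linear blending: RON_blend = sum(vi * RONi)
Contribution 1: 0.58 * 92.1 = 53.418
Contribution 2: 0.42 * 64.9 = 27.258
RON_blend = 53.418 + 27.258 = 80.676

80.676


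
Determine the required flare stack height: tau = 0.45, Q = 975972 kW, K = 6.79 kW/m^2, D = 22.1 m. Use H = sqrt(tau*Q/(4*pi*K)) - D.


tau*Q/(4*pi*K) = 0.45 * 975972 / (4 * pi * 6.79) = 5147.19
sqrt(5147.19) = 71.7439
H = 71.7439 - 22.1 = 49.64

49.64 m


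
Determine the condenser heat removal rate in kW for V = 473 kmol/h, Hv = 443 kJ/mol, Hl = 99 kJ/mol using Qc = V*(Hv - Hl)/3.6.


Qc = 473 * (443 - 99) / 3.6 = 473 * 344 / 3.6 = 45200

45200 kW


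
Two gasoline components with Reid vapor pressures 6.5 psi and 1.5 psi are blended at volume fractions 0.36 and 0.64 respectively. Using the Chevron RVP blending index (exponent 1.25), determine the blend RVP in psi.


Chevron index: RVP_blend = (sum xi*RVPi^1.25)^(1/1.25)
RVP^1.25 terms: 0.36 * 6.5^1.25 + 0.64 * 1.5^1.25 = 4.79874
RVP_blend = 4.79874^(1/1.25) = 3.507

3.507 psi


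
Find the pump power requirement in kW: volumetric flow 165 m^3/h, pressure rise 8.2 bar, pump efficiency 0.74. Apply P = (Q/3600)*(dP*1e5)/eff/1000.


Q = 165 / 3600 = 0.0458333 m^3/s
P = 0.0458333 * (8.2 * 1e5) / 0.74 / 1000 = 50.79

50.79 kW


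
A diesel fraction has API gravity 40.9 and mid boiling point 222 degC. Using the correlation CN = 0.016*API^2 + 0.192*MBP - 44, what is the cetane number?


CN = 0.016 * 40.9^2 + 0.192 * 222 - 44
CN = 26.76496 + 42.624 - 44 = 25.38896

25.38896


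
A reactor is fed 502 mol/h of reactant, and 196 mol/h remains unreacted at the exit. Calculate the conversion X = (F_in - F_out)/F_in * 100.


X = (F_in - F_out) / F_in * 100
Moles reacted = 502 - 196 = 306
X = 306 / 502 * 100
= 0.6096 * 100
= 60.96 %

60.96 %


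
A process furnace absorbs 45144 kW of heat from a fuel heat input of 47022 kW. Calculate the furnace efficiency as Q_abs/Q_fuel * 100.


Furnace efficiency = Q_absorbed / Q_fuel * 100
= 45144 / 47022 * 100 = 96.01

96.01 %


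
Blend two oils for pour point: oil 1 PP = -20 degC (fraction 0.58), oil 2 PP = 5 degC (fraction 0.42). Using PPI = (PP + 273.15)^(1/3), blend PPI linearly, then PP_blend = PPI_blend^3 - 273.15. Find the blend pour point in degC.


PPI_1 = (-20 + 273.15)^(1/3) = 6.325953
PPI_2 = (5 + 273.15)^(1/3) = 6.527693
PPI_blend = 0.58 * 6.325953 + 0.42 * 6.527693 = 6.410684
PP_blend = 6.410684^3 - 273.15 = 263.459 - 273.15 = -9.69

-9.69 degC


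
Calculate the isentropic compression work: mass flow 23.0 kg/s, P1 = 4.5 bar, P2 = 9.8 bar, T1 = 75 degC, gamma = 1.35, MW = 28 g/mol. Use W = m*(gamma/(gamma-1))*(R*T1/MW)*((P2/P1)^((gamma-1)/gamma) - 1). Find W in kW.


Isentropic work: W = m*(gamma/(gamma-1))*(R*T1/MW)*((P2/P1)^((gamma-1)/gamma) - 1)
T1 = 75 + 273.15 = 348.15 K
Pressure ratio = 9.8 / 4.5 = 2.17778
Exponent = (1.35 - 1)/1.35 = 0.259259
(P2/P1)^exp - 1 = 2.17778^0.259259 - 1 = 0.223582
W = 23.0 * 1.35 / 0.35 * 8.314 * 348.15 / 28 * 0.223582 = 2050

2050 kW


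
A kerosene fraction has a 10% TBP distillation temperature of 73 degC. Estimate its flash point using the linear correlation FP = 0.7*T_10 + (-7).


FP = 0.7 * 73 + (-7) = 44.1

44.1 degC


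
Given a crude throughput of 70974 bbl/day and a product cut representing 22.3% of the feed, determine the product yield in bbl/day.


Crude throughput = 70974 bbl/day
Fraction yield = 22.3%
yield = throughput * fraction / 100
yield = 70974 * 22.3 / 100 = 15827.202

15827.202 bbl/day


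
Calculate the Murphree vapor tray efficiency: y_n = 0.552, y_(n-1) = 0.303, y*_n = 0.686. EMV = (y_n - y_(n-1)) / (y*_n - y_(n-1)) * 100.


Murphree vapor efficiency: EMV = (y_n - y_(n-1)) / (y*_n - y_(n-1)) * 100
EMV = (0.552 - 0.303) / (0.686 - 0.303) * 100 = 0.249 / 0.383 * 100 = 65.01

65.01 %


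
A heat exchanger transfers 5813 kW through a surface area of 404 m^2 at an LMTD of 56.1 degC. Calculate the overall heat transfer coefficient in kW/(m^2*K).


From Q = U*A*LMTD, U = Q / (A * LMTD)
U = 5813 / (404 * 56.1) = 5813 / 22664.4 = 0.2565

0.2565 kW/(m^2*K)


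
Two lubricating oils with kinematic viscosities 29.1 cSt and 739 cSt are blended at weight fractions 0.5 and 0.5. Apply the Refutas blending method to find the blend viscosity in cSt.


Refutas method: VBN_i = 14.534*ln(ln(visc_i + 0.8)) + 10.975, blended linearly by mass fraction; since VBN is linear in VBI_i = ln(ln(visc_i + 0.8)) and the fractions sum to 1, blend VBI directly: visc = exp(exp(VBI_blend)) - 0.8
VBI_1 = ln(ln(29.1 + 0.8)) = 1.22315
VBI_2 = ln(ln(739 + 0.8)) = 1.88804
VBI_blend = 0.5 * 1.22315 + 0.5 * 1.88804 = 1.55559
visc_blend = exp(exp(1.55559)) - 0.8 = 113.4

113.4 cSt


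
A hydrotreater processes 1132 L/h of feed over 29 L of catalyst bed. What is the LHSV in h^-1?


LHSV = volumetric feed rate / catalyst volume
= 1132 L/h / 29 L
= 39.03 h^-1

39.03 h^-1


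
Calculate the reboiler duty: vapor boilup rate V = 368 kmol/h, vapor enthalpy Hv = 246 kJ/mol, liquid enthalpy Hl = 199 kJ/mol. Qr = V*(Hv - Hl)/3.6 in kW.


Qr = 368 * (246 - 199) / 3.6 = 368 * 47 / 3.6 = 4804

4804 kW


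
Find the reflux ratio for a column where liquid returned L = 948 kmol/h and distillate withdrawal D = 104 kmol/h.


Reflux ratio definition: R = L / D (liquid returned / distillate withdrawn)
L = 948 kmol/h, D = 104 kmol/h
R = 948 / 104 = 9.115

9.115


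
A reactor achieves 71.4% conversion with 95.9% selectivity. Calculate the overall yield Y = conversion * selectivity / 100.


Overall yield = conversion (%) * selectivity (%) / 100
Conversion = 71.4%, Selectivity = 95.9%
Y = 71.4 * 95.9 / 100
= 68.4726 %

68.4726 %


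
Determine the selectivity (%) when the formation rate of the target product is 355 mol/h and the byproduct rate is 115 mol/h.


Selectivity = desired / (desired + undesired) * 100
Total products = 355 + 115 = 470 mol/h
S = 355 / 470 * 100
= 0.7553 * 100
= 75.53 %

75.53 %


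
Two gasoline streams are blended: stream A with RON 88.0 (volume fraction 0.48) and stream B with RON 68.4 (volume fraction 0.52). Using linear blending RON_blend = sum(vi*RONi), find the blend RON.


Linear blending: RON_blend = sum(vi * RONi)
Contribution 1: 0.48 * 88.0 = 42.24
Contribution 2: 0.52 * 68.4 = 35.568
RON_blend = 42.24 + 35.568 = 77.808

77.808


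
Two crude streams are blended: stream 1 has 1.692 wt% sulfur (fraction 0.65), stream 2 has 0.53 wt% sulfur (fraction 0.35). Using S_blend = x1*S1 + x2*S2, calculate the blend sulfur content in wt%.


Linear sulfur blending: S_blend = x1*S1 + x2*S2
Contribution 1: 0.65 * 1.692 = 1.0998 wt%
Contribution 2: 0.35 * 0.53 = 0.1855 wt%
S_blend = 1.0998 + 0.1855 = 1.2853

1.2853 wt%


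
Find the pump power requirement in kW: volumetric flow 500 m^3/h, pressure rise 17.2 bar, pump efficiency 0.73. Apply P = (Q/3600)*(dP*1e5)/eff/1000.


Q = 500 / 3600 = 0.138889 m^3/s
P = 0.138889 * (17.2 * 1e5) / 0.73 / 1000 = 327.2

327.2 kW


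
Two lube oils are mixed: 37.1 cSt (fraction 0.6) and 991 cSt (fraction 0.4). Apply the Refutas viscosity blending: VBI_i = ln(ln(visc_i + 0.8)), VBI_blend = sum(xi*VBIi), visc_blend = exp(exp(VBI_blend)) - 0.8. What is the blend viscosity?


Refutas method: VBN_i = 14.534*ln(ln(visc_i + 0.8)) + 10.975, blended linearly by mass fraction; since VBN is linear in VBI_i = ln(ln(visc_i + 0.8)) and the fractions sum to 1, blend VBI directly: visc = exp(exp(VBI_blend)) - 0.8
VBI_1 = ln(ln(37.1 + 0.8)) = 1.2906
VBI_2 = ln(ln(991 + 0.8)) = 1.93145
VBI_blend = 0.6 * 1.2906 + 0.4 * 1.93145 = 1.54694
visc_blend = exp(exp(1.54694)) - 0.8 = 108.8

108.8 cSt


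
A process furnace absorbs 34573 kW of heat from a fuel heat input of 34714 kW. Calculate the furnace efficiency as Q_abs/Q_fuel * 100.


Furnace efficiency = Q_absorbed / Q_fuel * 100
= 34573 / 34714 * 100 = 99.59

99.59 %


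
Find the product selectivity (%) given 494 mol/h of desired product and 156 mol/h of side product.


Selectivity = desired / (desired + undesired) * 100
Total products = 494 + 156 = 650 mol/h
S = 494 / 650 * 100
= 0.7600 * 100
= 76.00 %

76.00 %


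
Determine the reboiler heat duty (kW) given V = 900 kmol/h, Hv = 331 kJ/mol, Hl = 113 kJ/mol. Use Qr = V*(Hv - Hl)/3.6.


Qr = 900 * (331 - 113) / 3.6 = 900 * 218 / 3.6 = 54500

54500 kW


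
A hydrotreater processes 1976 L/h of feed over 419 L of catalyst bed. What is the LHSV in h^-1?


LHSV = volumetric feed rate / catalyst volume
= 1976 L/h / 419 L
= 4.716 h^-1

4.716 h^-1


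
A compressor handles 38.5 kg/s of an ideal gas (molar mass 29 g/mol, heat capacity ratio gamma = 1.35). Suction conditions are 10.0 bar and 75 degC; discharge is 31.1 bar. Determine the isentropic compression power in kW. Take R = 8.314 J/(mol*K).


Isentropic work: W = m*(gamma/(gamma-1))*(R*T1/MW)*((P2/P1)^((gamma-1)/gamma) - 1)
T1 = 75 + 273.15 = 348.15 K
Pressure ratio = 31.1 / 10.0 = 3.11
Exponent = (1.35 - 1)/1.35 = 0.259259
(P2/P1)^exp - 1 = 3.11^0.259259 - 1 = 0.342
W = 38.5 * 1.35 / 0.35 * 8.314 * 348.15 / 29 * 0.342 = 5069

5069 kW


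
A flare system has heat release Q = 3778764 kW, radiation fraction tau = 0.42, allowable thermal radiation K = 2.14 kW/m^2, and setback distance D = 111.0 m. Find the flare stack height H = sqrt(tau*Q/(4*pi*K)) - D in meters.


tau*Q/(4*pi*K) = 0.42 * 3778764 / (4 * pi * 2.14) = 59016.8
sqrt(59016.8) = 242.934
H = 242.934 - 111.0 = 131.9

131.9 m


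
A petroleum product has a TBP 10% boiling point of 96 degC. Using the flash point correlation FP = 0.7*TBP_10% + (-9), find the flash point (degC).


FP = 0.7 * 96 + (-9) = 58.2

58.2 degC


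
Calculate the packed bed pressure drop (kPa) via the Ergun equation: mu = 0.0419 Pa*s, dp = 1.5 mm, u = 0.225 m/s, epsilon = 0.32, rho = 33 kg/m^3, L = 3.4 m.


dp = 1.5 mm = 0.0015 m
Viscous term = 150*0.0419*0.225*(1-0.32)^2 / (0.0015^2*0.32^3) = 8868970
Inertial term = 1.75*33*0.225^2*(1-0.32) / (0.0015*0.32^3) = 40446.9
dP/L = 8868970 + 40446.9 = 8909420 Pa/m
dP = 8909420 * 3.4 / 1000 = 30290 kPa

30290 kPa


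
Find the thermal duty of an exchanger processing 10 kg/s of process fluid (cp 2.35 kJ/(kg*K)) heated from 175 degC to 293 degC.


Q = m_dot * cp * delta_T
delta_T = 293 - 175 = 118 K
Q = 10 * 2.35 * 118
= 23.5 * 118
= 2773 kW

2773 kW


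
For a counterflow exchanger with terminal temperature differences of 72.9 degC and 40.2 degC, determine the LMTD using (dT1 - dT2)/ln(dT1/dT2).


LMTD = (dT1 - dT2) / ln(dT1/dT2)
= (72.9 - 40.2) / ln(72.9 / 40.2) = 32.7 / 0.595222 = 54.94

54.94 degC


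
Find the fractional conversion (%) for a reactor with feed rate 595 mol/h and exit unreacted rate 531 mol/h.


X = (F_in - F_out) / F_in * 100
Moles reacted = 595 - 531 = 64
X = 64 / 595 * 100
= 0.1076 * 100
= 10.76 %

10.76 %


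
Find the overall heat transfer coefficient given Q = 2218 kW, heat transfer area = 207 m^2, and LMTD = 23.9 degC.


From Q = U*A*LMTD, U = Q / (A * LMTD)
U = 2218 / (207 * 23.9) = 2218 / 4947.3 = 0.4483

0.4483 kW/(m^2*K)


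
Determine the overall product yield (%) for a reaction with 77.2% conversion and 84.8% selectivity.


Overall yield = conversion (%) * selectivity (%) / 100
Conversion = 77.2%, Selectivity = 84.8%
Y = 77.2 * 84.8 / 100
= 65.4656 %

65.4656 %


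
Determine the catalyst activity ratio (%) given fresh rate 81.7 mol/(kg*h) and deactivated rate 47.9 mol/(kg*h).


Activity (%) = (rate_used / rate_fresh) * 100
rate_used = 47.9, rate_fresh = 81.7
= (47.9 / 81.7) * 100
= 0.5863 * 100 = 58.63

58.63 %


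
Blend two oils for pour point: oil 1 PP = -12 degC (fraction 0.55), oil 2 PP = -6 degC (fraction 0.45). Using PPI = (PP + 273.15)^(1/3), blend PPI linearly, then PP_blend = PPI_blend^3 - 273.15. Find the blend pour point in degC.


PPI_1 = (-12 + 273.15)^(1/3) = 6.391901
PPI_2 = (-6 + 273.15)^(1/3) = 6.440482
PPI_blend = 0.55 * 6.391901 + 0.45 * 6.440482 = 6.413762
PP_blend = 6.413762^3 - 273.15 = 263.8387 - 273.15 = -9.31

-9.31 degC


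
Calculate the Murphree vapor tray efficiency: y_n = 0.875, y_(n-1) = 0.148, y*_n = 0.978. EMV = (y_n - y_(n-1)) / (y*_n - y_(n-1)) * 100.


Murphree vapor efficiency: EMV = (y_n - y_(n-1)) / (y*_n - y_(n-1)) * 100
EMV = (0.875 - 0.148) / (0.978 - 0.148) * 100 = 0.727 / 0.83 * 100 = 87.59

87.59 %


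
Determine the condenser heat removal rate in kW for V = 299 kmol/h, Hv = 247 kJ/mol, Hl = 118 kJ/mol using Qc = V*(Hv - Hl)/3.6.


Qc = 299 * (247 - 118) / 3.6 = 299 * 129 / 3.6 = 10710

10710 kW


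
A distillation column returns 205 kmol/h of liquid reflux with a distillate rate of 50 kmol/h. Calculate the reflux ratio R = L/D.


Reflux ratio definition: R = L / D (liquid returned / distillate withdrawn)
L = 205 kmol/h, D = 50 kmol/h
R = 205 / 50 = 4.100

4.100


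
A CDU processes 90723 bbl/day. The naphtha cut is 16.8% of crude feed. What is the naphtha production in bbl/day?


Crude throughput = 90723 bbl/day
Fraction yield = 16.8%
yield = throughput * fraction / 100
yield = 90723 * 16.8 / 100 = 15241.464

15241.464 bbl/day


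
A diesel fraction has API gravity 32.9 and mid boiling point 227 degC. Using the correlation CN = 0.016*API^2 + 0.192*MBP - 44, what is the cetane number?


CN = 0.016 * 32.9^2 + 0.192 * 227 - 44
CN = 17.31856 + 43.584 - 44 = 16.90256

16.90256


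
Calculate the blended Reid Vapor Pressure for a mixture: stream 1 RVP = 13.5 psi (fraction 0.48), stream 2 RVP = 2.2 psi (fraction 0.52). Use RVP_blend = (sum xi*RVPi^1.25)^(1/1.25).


Chevron index: RVP_blend = (sum xi*RVPi^1.25)^(1/1.25)
RVP^1.25 terms: 0.48 * 13.5^1.25 + 0.52 * 2.2^1.25 = 13.8143
RVP_blend = 13.8143^(1/1.25) = 8.171

8.171 psi


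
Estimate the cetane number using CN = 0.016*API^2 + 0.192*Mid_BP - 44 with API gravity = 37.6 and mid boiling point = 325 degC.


CN = 0.016 * 37.6^2 + 0.192 * 325 - 44
CN = 22.62016 + 62.4 - 44 = 41.02016

41.02016


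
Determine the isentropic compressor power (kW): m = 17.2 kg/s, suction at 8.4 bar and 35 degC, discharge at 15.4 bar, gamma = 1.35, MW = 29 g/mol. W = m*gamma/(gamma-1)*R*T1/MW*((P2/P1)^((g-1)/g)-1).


Isentropic work: W = m*(gamma/(gamma-1))*(R*T1/MW)*((P2/P1)^((gamma-1)/gamma) - 1)
T1 = 35 + 273.15 = 308.15 K
Pressure ratio = 15.4 / 8.4 = 1.83333
Exponent = (1.35 - 1)/1.35 = 0.259259
(P2/P1)^exp - 1 = 1.83333^0.259259 - 1 = 0.170166
W = 17.2 * 1.35 / 0.35 * 8.314 * 308.15 / 29 * 0.170166 = 997.3

997.3 kW


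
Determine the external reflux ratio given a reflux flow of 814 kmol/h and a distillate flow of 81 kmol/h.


Reflux ratio definition: R = L / D (liquid returned / distillate withdrawn)
L = 814 kmol/h, D = 81 kmol/h
R = 814 / 81 = 10.05

10.05


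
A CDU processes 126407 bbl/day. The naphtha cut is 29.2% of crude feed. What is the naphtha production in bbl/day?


Crude throughput = 126407 bbl/day
Fraction yield = 29.2%
yield = throughput * fraction / 100
yield = 126407 * 29.2 / 100 = 36910.844

36910.844 bbl/day


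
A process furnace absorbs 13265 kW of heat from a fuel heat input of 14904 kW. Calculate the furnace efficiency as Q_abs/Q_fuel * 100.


Furnace efficiency = Q_absorbed / Q_fuel * 100
= 13265 / 14904 * 100 = 89.00

89.00 %


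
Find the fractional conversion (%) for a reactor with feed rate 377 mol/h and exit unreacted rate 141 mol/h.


X = (F_in - F_out) / F_in * 100
Moles reacted = 377 - 141 = 236
X = 236 / 377 * 100
= 0.6260 * 100
= 62.60 %

62.60 %


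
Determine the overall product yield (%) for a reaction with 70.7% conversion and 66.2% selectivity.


Overall yield = conversion (%) * selectivity (%) / 100
Conversion = 70.7%, Selectivity = 66.2%
Y = 70.7 * 66.2 / 100
= 46.8034 %

46.8034 %


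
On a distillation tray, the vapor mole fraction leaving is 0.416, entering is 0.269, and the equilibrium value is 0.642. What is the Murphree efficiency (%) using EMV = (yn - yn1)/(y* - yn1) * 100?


Murphree vapor efficiency: EMV = (y_n - y_(n-1)) / (y*_n - y_(n-1)) * 100
EMV = (0.416 - 0.269) / (0.642 - 0.269) * 100 = 0.147 / 0.373 * 100 = 39.41

39.41 %


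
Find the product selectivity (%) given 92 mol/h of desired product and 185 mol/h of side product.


Selectivity = desired / (desired + undesired) * 100
Total products = 92 + 185 = 277 mol/h
S = 92 / 277 * 100
= 0.3321 * 100
= 33.21 %

33.21 %


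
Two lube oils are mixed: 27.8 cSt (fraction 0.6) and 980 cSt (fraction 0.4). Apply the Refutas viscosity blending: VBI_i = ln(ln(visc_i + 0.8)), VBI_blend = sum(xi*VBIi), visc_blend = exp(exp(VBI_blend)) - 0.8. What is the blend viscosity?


Refutas method: VBN_i = 14.534*ln(ln(visc_i + 0.8)) + 10.975, blended linearly by mass fraction; since VBN is linear in VBI_i = ln(ln(visc_i + 0.8)) and the fractions sum to 1, blend VBI directly: visc = exp(exp(VBI_blend)) - 0.8
VBI_1 = ln(ln(27.8 + 0.8)) = 1.20998
VBI_2 = ln(ln(980 + 0.8)) = 1.92983
VBI_blend = 0.6 * 1.20998 + 0.4 * 1.92983 = 1.49792
visc_blend = exp(exp(1.49792)) - 0.8 = 86.76

86.76 cSt
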